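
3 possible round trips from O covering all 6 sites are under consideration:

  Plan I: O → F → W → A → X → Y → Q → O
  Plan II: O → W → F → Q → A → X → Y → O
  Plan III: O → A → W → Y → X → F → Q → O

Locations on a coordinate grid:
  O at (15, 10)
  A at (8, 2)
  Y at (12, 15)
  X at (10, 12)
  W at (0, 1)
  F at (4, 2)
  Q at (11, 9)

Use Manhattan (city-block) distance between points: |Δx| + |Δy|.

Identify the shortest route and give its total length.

62 — Plan I is the shortest.

Plan I: 19 + 5 + 9 + 12 + 5 + 7 + 5 = 62
Plan II: 24 + 5 + 14 + 10 + 12 + 5 + 8 = 78
Plan III: 15 + 9 + 26 + 5 + 16 + 14 + 5 = 90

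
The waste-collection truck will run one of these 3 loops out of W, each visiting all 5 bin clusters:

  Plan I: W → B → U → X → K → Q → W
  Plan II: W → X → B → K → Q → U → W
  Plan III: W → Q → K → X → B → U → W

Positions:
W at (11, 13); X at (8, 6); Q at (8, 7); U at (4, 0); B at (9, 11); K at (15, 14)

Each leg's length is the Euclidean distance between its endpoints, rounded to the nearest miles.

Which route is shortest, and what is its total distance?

Plan I: 3 + 12 + 7 + 11 + 10 + 7 = 50
Plan II: 8 + 5 + 7 + 10 + 8 + 15 = 53
Plan III: 7 + 10 + 11 + 5 + 12 + 15 = 60

Shortest is Plan I, total 50 miles.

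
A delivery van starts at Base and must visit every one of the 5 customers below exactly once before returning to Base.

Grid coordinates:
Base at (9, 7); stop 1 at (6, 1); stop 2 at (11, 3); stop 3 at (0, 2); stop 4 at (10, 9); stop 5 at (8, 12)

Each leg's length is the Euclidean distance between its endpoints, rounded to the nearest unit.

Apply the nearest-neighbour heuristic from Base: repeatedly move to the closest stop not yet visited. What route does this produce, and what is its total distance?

Total distance 36 via the nearest-neighbour route Base → stop 4 → stop 5 → stop 2 → stop 1 → stop 3 → Base.

At Base the remaining stops are stop 4 2, stop 2 4, stop 5 5, stop 1 7, stop 3 10; go to stop 4.
At stop 4 the remaining stops are stop 5 4, stop 2 6, stop 1 9, stop 3 12; go to stop 5.
At stop 5 the remaining stops are stop 2 9, stop 1 11, stop 3 13; go to stop 2.
At stop 2 the remaining stops are stop 1 5, stop 3 11; go to stop 1.
At stop 1 the remaining stops are stop 3 6; go to stop 3.
Return stop 3→Base: 10.
Total = 2 + 4 + 9 + 5 + 6 + 10 = 36.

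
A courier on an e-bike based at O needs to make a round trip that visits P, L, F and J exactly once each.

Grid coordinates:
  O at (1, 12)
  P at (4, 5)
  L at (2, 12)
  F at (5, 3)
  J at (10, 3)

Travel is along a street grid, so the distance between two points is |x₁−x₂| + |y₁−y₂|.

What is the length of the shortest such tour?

O→P→L→F→J→O: 10+9+12+5+18 = 54
O→P→L→J→F→O: 10+9+17+5+13 = 54
O→P→F→L→J→O: 10+3+12+17+18 = 60
O→P→F→J→L→O: 10+3+5+17+1 = 36
O→P→J→L→F→O: 10+8+17+12+13 = 60
O→P→J→F→L→O: 10+8+5+12+1 = 36
O→L→P→F→J→O: 1+9+3+5+18 = 36
O→L→P→J→F→O: 1+9+8+5+13 = 36
O→L→F→P→J→O: 1+12+3+8+18 = 42
O→L→J→P→F→O: 1+17+8+3+13 = 42
O→F→P→L→J→O: 13+3+9+17+18 = 60
O→F→L→P→J→O: 13+12+9+8+18 = 60
The minimum is 36.
One optimal route: O → P → F → J → L → O (or its reverse).

Minimum total distance: 36.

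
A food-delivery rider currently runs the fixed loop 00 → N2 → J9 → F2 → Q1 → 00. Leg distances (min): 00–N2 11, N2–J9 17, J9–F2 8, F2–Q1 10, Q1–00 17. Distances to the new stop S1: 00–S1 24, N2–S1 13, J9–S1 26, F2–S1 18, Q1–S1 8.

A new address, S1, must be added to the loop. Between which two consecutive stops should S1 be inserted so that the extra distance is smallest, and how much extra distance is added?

Adding 15 min by placing S1 on the Q1–00 leg.

Insertion cost between consecutive stops i–j is d(i,S1) + d(S1,j) − d(i,j):
  between 00 and N2: 24 + 13 − 11 = 26
  between N2 and J9: 13 + 26 − 17 = 22
  between J9 and F2: 26 + 18 − 8 = 36
  between F2 and Q1: 18 + 8 − 10 = 16
  between Q1 and 00: 8 + 24 − 17 = 15
Cheapest insertion is between Q1 and 00, adding 15.
New total = 63 + 15 = 78.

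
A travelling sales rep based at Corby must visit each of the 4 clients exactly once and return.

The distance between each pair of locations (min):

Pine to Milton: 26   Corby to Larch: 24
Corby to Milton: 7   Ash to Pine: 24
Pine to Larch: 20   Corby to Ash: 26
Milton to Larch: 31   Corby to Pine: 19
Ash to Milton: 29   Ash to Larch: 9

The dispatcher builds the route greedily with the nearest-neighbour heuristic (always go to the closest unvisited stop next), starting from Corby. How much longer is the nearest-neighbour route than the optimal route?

Corby: Milton=7, Pine=19, Larch=24, Ash=26 ⇒ Milton
Milton: Pine=26, Ash=29, Larch=31 ⇒ Pine
Pine: Larch=20, Ash=24 ⇒ Larch
Larch: Ash=9 ⇒ Ash
NN route Corby → Milton → Pine → Larch → Ash → Corby costs 88.
Optimal: Corby → Pine → Larch → Ash → Milton → Corby costs 84 (by enumerating all 12 distinct tours).
Excess = 88 − 84 = 4.

Excess over optimum: 4 min.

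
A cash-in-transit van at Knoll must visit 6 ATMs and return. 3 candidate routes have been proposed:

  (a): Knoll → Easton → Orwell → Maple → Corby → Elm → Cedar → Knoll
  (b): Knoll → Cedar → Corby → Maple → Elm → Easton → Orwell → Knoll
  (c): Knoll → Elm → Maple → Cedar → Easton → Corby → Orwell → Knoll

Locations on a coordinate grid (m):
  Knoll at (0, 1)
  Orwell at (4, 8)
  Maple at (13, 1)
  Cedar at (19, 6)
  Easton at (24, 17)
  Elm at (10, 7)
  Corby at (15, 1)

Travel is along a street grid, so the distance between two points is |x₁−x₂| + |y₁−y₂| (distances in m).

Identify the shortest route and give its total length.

106 m — (c) is the shortest.

(a): 40 + 29 + 16 + 2 + 11 + 10 + 24 = 132
(b): 24 + 9 + 2 + 9 + 24 + 29 + 11 = 108
(c): 16 + 9 + 11 + 16 + 25 + 18 + 11 = 106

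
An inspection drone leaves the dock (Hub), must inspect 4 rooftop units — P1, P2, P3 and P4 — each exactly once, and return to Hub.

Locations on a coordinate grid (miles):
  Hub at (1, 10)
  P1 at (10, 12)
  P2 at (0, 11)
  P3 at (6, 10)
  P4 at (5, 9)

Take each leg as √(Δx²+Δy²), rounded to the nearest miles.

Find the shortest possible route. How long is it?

Hub - P1 - P2 - P3 - P4 - Hub: 9+10+6+1+4 = 30
Hub - P1 - P2 - P4 - P3 - Hub: 9+10+5+1+5 = 30
Hub - P1 - P3 - P2 - P4 - Hub: 9+4+6+5+4 = 28
Hub - P1 - P3 - P4 - P2 - Hub: 9+4+1+5+1 = 20
Hub - P1 - P4 - P2 - P3 - Hub: 9+6+5+6+5 = 31
Hub - P1 - P4 - P3 - P2 - Hub: 9+6+1+6+1 = 23
Hub - P2 - P1 - P3 - P4 - Hub: 1+10+4+1+4 = 20
Hub - P2 - P1 - P4 - P3 - Hub: 1+10+6+1+5 = 23
Hub - P2 - P3 - P1 - P4 - Hub: 1+6+4+6+4 = 21
Hub - P2 - P4 - P1 - P3 - Hub: 1+5+6+4+5 = 21
Hub - P3 - P1 - P2 - P4 - Hub: 5+4+10+5+4 = 28
Hub - P3 - P2 - P1 - P4 - Hub: 5+6+10+6+4 = 31
The minimum is 20.
One optimal route: Hub → P1 → P3 → P4 → P2 → Hub (or its reverse).

Minimum total distance: 20 miles.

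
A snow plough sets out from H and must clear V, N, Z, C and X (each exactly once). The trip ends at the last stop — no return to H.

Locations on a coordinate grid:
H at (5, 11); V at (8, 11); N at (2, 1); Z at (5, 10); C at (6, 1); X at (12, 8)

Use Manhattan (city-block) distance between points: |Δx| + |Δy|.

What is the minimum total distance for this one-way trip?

There are 5! = 120 possible orderings.
H→V→N→Z→C→X: 3+16+12+10+13 = 54
H→V→N→Z→X→C: 3+16+12+9+13 = 53
H→V→N→C→Z→X: 3+16+4+10+9 = 42
H→V→N→C→X→Z: 3+16+4+13+9 = 45
H→V→N→X→Z→C: 3+16+17+9+10 = 55
H→V→N→X→C→Z: 3+16+17+13+10 = 59
H→V→Z→N→C→X: 3+4+12+4+13 = 36
H→V→Z→N→X→C: 3+4+12+17+13 = 49
H→V→Z→C→N→X: 3+4+10+4+17 = 38
H→V→Z→C→X→N: 3+4+10+13+17 = 47
H→V→Z→X→N→C: 3+4+9+17+4 = 37
H→V→Z→X→C→N: 3+4+9+13+4 = 33
H→V→C→N→Z→X: 3+12+4+12+9 = 40
H→V→C→N→X→Z: 3+12+4+17+9 = 45
… (106 more)
H→Z→V→X→C→N: 1+4+7+13+4 = 29  ← best
The minimum is 29.
One shortest path: H → Z → V → X → C → N.

29 — the minimum one-way total.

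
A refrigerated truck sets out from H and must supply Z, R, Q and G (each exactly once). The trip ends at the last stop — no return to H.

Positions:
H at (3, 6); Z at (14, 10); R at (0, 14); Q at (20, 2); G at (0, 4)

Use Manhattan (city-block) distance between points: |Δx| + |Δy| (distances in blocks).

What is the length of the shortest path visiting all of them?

There are 4! = 24 possible orderings.
H - Z - R - Q - G: 15+18+32+22 = 87
H - Z - R - G - Q: 15+18+10+22 = 65
H - Z - Q - R - G: 15+14+32+10 = 71
H - Z - Q - G - R: 15+14+22+10 = 61
H - Z - G - R - Q: 15+20+10+32 = 77
H - Z - G - Q - R: 15+20+22+32 = 89
H - R - Z - Q - G: 11+18+14+22 = 65
H - R - Z - G - Q: 11+18+20+22 = 71
H - R - Q - Z - G: 11+32+14+20 = 77
H - R - Q - G - Z: 11+32+22+20 = 85
H - R - G - Z - Q: 11+10+20+14 = 55
H - R - G - Q - Z: 11+10+22+14 = 57
H - Q - Z - R - G: 21+14+18+10 = 63
H - Q - Z - G - R: 21+14+20+10 = 65
… (10 more)
H - G - R - Z - Q: 5+10+18+14 = 47  ← best
The minimum is 47.
One shortest path: H → G → R → Z → Q.

Minimum one-way distance = 47 blocks.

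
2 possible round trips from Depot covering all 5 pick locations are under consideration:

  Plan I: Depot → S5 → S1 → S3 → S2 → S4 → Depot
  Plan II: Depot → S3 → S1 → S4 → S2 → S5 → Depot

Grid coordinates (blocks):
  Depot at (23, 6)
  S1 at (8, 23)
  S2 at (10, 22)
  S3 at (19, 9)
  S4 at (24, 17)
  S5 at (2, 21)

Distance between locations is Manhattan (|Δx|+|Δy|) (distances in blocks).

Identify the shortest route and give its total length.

Plan I: 36 + 8 + 25 + 22 + 19 + 12 = 122
Plan II: 7 + 25 + 22 + 19 + 9 + 36 = 118

Shortest is Plan II, total 118 blocks.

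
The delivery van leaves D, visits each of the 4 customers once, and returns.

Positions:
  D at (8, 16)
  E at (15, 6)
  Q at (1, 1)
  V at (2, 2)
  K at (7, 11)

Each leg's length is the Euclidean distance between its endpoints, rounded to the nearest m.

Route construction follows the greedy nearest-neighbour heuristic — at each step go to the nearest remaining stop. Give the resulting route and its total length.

Total distance 46 m via the nearest-neighbour route D → K → E → V → Q → D.

D → [K:5 / E:12 / V:15 / Q:17] → K (5)
K → [E:9 / V:10 / Q:12] → E (9)
E → [V:14 / Q:15] → V (14)
V → [Q:1] → Q (1)
Return Q→D: 17.
Total = 5 + 9 + 14 + 1 + 17 = 46.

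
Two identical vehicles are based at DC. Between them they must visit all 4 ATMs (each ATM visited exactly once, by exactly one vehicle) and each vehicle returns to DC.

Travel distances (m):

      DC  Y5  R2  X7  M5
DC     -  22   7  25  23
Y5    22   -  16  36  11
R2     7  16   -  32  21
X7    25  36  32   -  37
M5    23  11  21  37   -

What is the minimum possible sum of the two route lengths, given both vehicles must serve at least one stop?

Minimum combined distance: 107 m.

Try each way of splitting the stops between the two vehicles (each non-empty) and, for each split, find the best tour for each vehicle:
  {Y5} + {R2, X7, M5}: 44 + 90 = 134
  {R2} + {Y5, X7, M5}: 14 + 95 = 109
  {Y5, R2} + {X7, M5}: 45 + 85 = 130
  {X7} + {Y5, R2, M5}: 50 + 57 = 107
  {Y5, X7} + {R2, M5}: 83 + 51 = 134
  {R2, X7} + {Y5, M5}: 64 + 56 = 120
  … (7 splits in total)
Best: vehicle 1 DC → X7 → DC = 50; vehicle 2 DC → R2 → Y5 → M5 → DC = 57; combined 107.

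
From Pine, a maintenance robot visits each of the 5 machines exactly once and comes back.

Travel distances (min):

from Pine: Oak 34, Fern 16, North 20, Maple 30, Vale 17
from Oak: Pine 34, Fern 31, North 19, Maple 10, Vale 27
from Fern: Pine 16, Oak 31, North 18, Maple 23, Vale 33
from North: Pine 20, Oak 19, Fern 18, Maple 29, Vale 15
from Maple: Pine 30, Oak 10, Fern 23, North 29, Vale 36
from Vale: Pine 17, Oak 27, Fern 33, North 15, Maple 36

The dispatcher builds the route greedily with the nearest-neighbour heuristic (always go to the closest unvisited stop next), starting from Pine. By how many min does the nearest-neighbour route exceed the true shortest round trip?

From Pine: Fern=16, Vale=17, North=20, Maple=30, Oak=34 → choose Fern (16).
From Fern: North=18, Maple=23, Oak=31, Vale=33 → choose North (18).
From North: Vale=15, Oak=19, Maple=29 → choose Vale (15).
From Vale: Oak=27, Maple=36 → choose Oak (27).
From Oak: Maple=10 → choose Maple (10).
NN route Pine → Fern → North → Vale → Oak → Maple → Pine costs 116.
Optimal: Pine → Fern → Maple → Oak → North → Vale → Pine costs 100 (by enumerating all 60 distinct tours).
Excess = 116 − 100 = 16.

The nearest-neighbour route is 16 min longer than optimal.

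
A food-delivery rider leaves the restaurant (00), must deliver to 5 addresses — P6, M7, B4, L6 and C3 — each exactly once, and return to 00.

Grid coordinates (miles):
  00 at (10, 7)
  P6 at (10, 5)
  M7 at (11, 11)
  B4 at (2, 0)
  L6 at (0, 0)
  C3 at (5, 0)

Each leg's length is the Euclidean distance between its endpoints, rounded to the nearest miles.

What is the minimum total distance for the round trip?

34 miles — the shortest possible round trip.

With 5 stops there are 5!/2 = 60 distinct round trips (a route and its reverse cost the same).
00 → P6 → M7 → B4 → L6 → C3 → 00: 2+6+14+2+5+9 = 38
00 → P6 → M7 → B4 → C3 → L6 → 00: 2+6+14+3+5+12 = 42
00 → P6 → M7 → L6 → B4 → C3 → 00: 2+6+16+2+3+9 = 38
00 → P6 → M7 → L6 → C3 → B4 → 00: 2+6+16+5+3+11 = 43
00 → P6 → M7 → C3 → B4 → L6 → 00: 2+6+13+3+2+12 = 38
00 → P6 → M7 → C3 → L6 → B4 → 00: 2+6+13+5+2+11 = 39
00 → P6 → B4 → M7 → L6 → C3 → 00: 2+9+14+16+5+9 = 55
00 → P6 → B4 → M7 → C3 → L6 → 00: 2+9+14+13+5+12 = 55
00 → P6 → B4 → L6 → M7 → C3 → 00: 2+9+2+16+13+9 = 51
00 → P6 → B4 → L6 → C3 → M7 → 00: 2+9+2+5+13+4 = 35
00 → P6 → B4 → C3 → M7 → L6 → 00: 2+9+3+13+16+12 = 55
00 → P6 → B4 → C3 → L6 → M7 → 00: 2+9+3+5+16+4 = 39
00 → P6 → L6 → M7 → B4 → C3 → 00: 2+11+16+14+3+9 = 55
00 → P6 → L6 → M7 → C3 → B4 → 00: 2+11+16+13+3+11 = 56
… (46 more)
00 → P6 → C3 → B4 → L6 → M7 → 00: 2+7+3+2+16+4 = 34  ← best
The minimum is 34.
One optimal route: 00 → P6 → C3 → B4 → L6 → M7 → 00 (or its reverse).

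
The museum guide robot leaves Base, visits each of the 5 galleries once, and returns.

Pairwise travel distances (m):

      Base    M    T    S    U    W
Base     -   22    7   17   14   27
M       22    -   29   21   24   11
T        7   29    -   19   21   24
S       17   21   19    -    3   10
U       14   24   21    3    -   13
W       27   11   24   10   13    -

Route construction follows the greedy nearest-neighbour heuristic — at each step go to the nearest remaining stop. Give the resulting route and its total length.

Base → [T:7 / U:14 / S:17 / M:22 / W:27] → T (7)
T → [S:19 / U:21 / W:24 / M:29] → S (19)
S → [U:3 / W:10 / M:21] → U (3)
U → [W:13 / M:24] → W (13)
W → [M:11] → M (11)
Return M→Base: 22.
Total = 7 + 19 + 3 + 13 + 11 + 22 = 75.

Total distance 75 m via the nearest-neighbour route Base → T → S → U → W → M → Base.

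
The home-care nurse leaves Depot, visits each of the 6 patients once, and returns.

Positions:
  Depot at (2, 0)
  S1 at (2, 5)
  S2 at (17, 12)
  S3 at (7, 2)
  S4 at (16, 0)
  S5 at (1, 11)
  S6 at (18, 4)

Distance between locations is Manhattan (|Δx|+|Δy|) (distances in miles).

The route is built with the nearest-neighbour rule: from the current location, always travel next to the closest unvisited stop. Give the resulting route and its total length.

Depot → [S1:5 / S3:7 / S5:12 / S4:14 / S6:20 / S2:27] → S1 (5)
S1 → [S5:7 / S3:8 / S6:17 / S4:19 / S2:22] → S5 (7)
S5 → [S3:15 / S2:17 / S6:24 / S4:26] → S3 (15)
S3 → [S4:11 / S6:13 / S2:20] → S4 (11)
S4 → [S6:6 / S2:13] → S6 (6)
S6 → [S2:9] → S2 (9)
Return S2→Depot: 27.
Total = 5 + 7 + 15 + 11 + 6 + 9 + 27 = 80.

Nearest-neighbour total = 80 miles; route Depot → S1 → S5 → S3 → S4 → S6 → S2 → Depot.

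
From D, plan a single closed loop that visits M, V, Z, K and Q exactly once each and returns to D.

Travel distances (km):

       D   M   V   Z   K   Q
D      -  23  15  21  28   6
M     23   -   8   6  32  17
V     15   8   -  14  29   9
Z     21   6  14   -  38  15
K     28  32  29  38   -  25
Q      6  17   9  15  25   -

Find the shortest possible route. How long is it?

There are 60 distinct closed tours to check (reversals are equivalent).
D-M-V-Z-K-Q-D: 23+8+14+38+25+6 = 114
D-M-V-Z-Q-K-D: 23+8+14+15+25+28 = 113
D-M-V-K-Z-Q-D: 23+8+29+38+15+6 = 119
D-M-V-K-Q-Z-D: 23+8+29+25+15+21 = 121
D-M-V-Q-Z-K-D: 23+8+9+15+38+28 = 121
D-M-V-Q-K-Z-D: 23+8+9+25+38+21 = 124
D-M-Z-V-K-Q-D: 23+6+14+29+25+6 = 103
D-M-Z-V-Q-K-D: 23+6+14+9+25+28 = 105
D-M-Z-K-V-Q-D: 23+6+38+29+9+6 = 111
D-M-Z-K-Q-V-D: 23+6+38+25+9+15 = 116
D-M-Z-Q-V-K-D: 23+6+15+9+29+28 = 110
D-M-Z-Q-K-V-D: 23+6+15+25+29+15 = 113
D-M-K-V-Z-Q-D: 23+32+29+14+15+6 = 119
D-M-K-V-Q-Z-D: 23+32+29+9+15+21 = 129
… (46 more)
D-K-V-M-Z-Q-D: 28+29+8+6+15+6 = 92  ← best
The minimum is 92.
One optimal route: D → K → V → M → Z → Q → D (or its reverse).

Shortest round trip = 92 km.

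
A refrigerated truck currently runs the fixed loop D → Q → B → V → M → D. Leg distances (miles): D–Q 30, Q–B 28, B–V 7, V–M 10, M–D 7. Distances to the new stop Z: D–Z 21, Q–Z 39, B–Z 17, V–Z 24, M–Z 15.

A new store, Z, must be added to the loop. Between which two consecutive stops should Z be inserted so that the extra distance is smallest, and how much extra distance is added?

+28 miles — insert Z between Q and B.

Insertion cost between consecutive stops i–j is d(i,Z) + d(Z,j) − d(i,j):
  between D and Q: 21 + 39 − 30 = 30
  between Q and B: 39 + 17 − 28 = 28
  between B and V: 17 + 24 − 7 = 34
  between V and M: 24 + 15 − 10 = 29
  between M and D: 15 + 21 − 7 = 29
Cheapest insertion is between Q and B, adding 28.
New total = 82 + 28 = 110.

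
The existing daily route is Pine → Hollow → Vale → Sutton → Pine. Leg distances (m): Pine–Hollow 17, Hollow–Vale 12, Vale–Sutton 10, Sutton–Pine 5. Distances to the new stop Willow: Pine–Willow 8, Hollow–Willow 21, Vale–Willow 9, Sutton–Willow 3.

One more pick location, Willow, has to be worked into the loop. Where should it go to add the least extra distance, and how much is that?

+2 m — insert Willow between Vale and Sutton.

Insertion cost between consecutive stops i–j is d(i,Willow) + d(Willow,j) − d(i,j):
  between Pine and Hollow: 8 + 21 − 17 = 12
  between Hollow and Vale: 21 + 9 − 12 = 18
  between Vale and Sutton: 9 + 3 − 10 = 2
  between Sutton and Pine: 3 + 8 − 5 = 6
Cheapest insertion is between Vale and Sutton, adding 2.
New total = 44 + 2 = 46.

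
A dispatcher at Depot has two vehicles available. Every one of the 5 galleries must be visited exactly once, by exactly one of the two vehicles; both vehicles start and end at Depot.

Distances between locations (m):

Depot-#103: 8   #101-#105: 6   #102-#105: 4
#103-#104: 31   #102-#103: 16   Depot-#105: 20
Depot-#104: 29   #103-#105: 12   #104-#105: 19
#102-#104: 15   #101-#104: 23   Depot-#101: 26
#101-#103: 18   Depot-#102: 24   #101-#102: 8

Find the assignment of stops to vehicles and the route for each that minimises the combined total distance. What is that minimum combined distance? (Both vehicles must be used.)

Minimum combined distance: 94 m.

There are 2^4 − 1 = 15 ways to divide the 5 stops into two non-empty groups. For each, the best each vehicle can do is its own shortest tour through its group:
  {#101} + {#102, #103, #104, #105}: 52 + 68 = 120
  {#102} + {#101, #103, #104, #105}: 48 + 78 = 126
  {#101, #102} + {#103, #104, #105}: 58 + 68 = 126
  {#103} + {#101, #102, #104, #105}: 16 + 78 = 94
  {#101, #103} + {#102, #104, #105}: 52 + 68 = 120
  {#102, #103} + {#101, #104, #105}: 48 + 78 = 126
  … (15 splits in total)
Best: vehicle 1 Depot → #103 → Depot = 16; vehicle 2 Depot → #104 → #102 → #101 → #105 → Depot = 78; combined 94.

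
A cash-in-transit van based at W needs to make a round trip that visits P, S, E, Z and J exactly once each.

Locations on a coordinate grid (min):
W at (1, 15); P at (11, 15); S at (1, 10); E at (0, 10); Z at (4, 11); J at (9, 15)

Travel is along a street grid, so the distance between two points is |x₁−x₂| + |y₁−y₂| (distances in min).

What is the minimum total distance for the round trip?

With 5 stops there are 5!/2 = 60 distinct round trips (a route and its reverse cost the same).
W→P→S→E→Z→J→W: 10+15+1+5+9+8 = 48
W→P→S→E→J→Z→W: 10+15+1+14+9+7 = 56
W→P→S→Z→E→J→W: 10+15+4+5+14+8 = 56
W→P→S→Z→J→E→W: 10+15+4+9+14+6 = 58
W→P→S→J→E→Z→W: 10+15+13+14+5+7 = 64
W→P→S→J→Z→E→W: 10+15+13+9+5+6 = 58
W→P→E→S→Z→J→W: 10+16+1+4+9+8 = 48
W→P→E→S→J→Z→W: 10+16+1+13+9+7 = 56
W→P→E→Z→S→J→W: 10+16+5+4+13+8 = 56
W→P→E→Z→J→S→W: 10+16+5+9+13+5 = 58
W→P→E→J→S→Z→W: 10+16+14+13+4+7 = 64
W→P→E→J→Z→S→W: 10+16+14+9+4+5 = 58
W→P→Z→S→E→J→W: 10+11+4+1+14+8 = 48
W→P→Z→S→J→E→W: 10+11+4+13+14+6 = 58
… (46 more)
W→P→J→Z→S→E→W: 10+2+9+4+1+6 = 32  ← best
The minimum is 32.
One optimal route: W → P → J → Z → S → E → W (or its reverse).

32 min — the shortest possible round trip.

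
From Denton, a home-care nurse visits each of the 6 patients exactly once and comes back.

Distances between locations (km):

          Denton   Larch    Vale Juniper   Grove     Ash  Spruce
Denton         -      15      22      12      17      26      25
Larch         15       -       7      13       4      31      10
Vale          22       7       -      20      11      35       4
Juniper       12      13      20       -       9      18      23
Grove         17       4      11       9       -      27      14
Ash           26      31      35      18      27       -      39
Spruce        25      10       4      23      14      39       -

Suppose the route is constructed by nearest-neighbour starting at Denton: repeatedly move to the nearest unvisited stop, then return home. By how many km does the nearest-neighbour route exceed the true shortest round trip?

Denton: Juniper=12, Larch=15, Grove=17, Vale=22, Spruce=25, Ash=26 ⇒ Juniper
Juniper: Grove=9, Larch=13, Ash=18, Vale=20, Spruce=23 ⇒ Grove
Grove: Larch=4, Vale=11, Spruce=14, Ash=27 ⇒ Larch
Larch: Vale=7, Spruce=10, Ash=31 ⇒ Vale
Vale: Spruce=4, Ash=35 ⇒ Spruce
Spruce: Ash=39 ⇒ Ash
NN route Denton → Juniper → Grove → Larch → Vale → Spruce → Ash → Denton costs 101.
Optimal: Denton → Larch → Vale → Spruce → Grove → Juniper → Ash → Denton costs 93 (by enumerating all 360 distinct tours).
Excess = 101 − 93 = 8.

The nearest-neighbour route is 8 km longer than optimal.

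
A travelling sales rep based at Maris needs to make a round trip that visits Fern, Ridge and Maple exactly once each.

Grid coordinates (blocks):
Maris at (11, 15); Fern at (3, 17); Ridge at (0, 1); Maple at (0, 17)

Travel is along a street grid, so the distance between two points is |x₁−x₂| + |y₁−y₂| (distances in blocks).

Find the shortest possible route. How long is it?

Maris-Fern-Ridge-Maple-Maris: 10+19+16+13 = 58
Maris-Fern-Maple-Ridge-Maris: 10+3+16+25 = 54
Maris-Ridge-Fern-Maple-Maris: 25+19+3+13 = 60
The minimum is 54.
One optimal route: Maris → Fern → Maple → Ridge → Maris (or its reverse).

Minimum total distance: 54 blocks.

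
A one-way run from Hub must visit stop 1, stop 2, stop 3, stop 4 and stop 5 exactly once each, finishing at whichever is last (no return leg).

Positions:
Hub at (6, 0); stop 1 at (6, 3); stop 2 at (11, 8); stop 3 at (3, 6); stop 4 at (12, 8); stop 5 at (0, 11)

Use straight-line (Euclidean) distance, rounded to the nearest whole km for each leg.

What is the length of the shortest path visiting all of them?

There are 5! = 120 possible orderings.
Hub → stop 1 → stop 2 → stop 3 → stop 4 → stop 5: 3+7+8+9+12 = 39
Hub → stop 1 → stop 2 → stop 3 → stop 5 → stop 4: 3+7+8+6+12 = 36
Hub → stop 1 → stop 2 → stop 4 → stop 3 → stop 5: 3+7+1+9+6 = 26
Hub → stop 1 → stop 2 → stop 4 → stop 5 → stop 3: 3+7+1+12+6 = 29
Hub → stop 1 → stop 2 → stop 5 → stop 3 → stop 4: 3+7+11+6+9 = 36
Hub → stop 1 → stop 2 → stop 5 → stop 4 → stop 3: 3+7+11+12+9 = 42
Hub → stop 1 → stop 3 → stop 2 → stop 4 → stop 5: 3+4+8+1+12 = 28
Hub → stop 1 → stop 3 → stop 2 → stop 5 → stop 4: 3+4+8+11+12 = 38
Hub → stop 1 → stop 3 → stop 4 → stop 2 → stop 5: 3+4+9+1+11 = 28
Hub → stop 1 → stop 3 → stop 4 → stop 5 → stop 2: 3+4+9+12+11 = 39
Hub → stop 1 → stop 3 → stop 5 → stop 2 → stop 4: 3+4+6+11+1 = 25
Hub → stop 1 → stop 3 → stop 5 → stop 4 → stop 2: 3+4+6+12+1 = 26
Hub → stop 1 → stop 4 → stop 2 → stop 3 → stop 5: 3+8+1+8+6 = 26
Hub → stop 1 → stop 4 → stop 2 → stop 5 → stop 3: 3+8+1+11+6 = 29
… (106 more)
The minimum is 25.
One shortest path: Hub → stop 1 → stop 3 → stop 5 → stop 2 → stop 4.

Minimum one-way distance = 25 km.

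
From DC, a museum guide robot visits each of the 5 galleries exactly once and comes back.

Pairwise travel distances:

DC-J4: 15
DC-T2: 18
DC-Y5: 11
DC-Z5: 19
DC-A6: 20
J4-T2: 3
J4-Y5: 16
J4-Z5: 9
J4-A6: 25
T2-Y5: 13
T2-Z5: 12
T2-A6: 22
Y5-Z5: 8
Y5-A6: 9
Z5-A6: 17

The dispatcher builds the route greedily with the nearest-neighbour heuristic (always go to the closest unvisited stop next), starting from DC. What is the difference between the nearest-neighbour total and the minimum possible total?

6 longer than the optimal tour.

From DC: Y5=11, J4=15, T2=18, Z5=19, A6=20 → choose Y5 (11).
From Y5: Z5=8, A6=9, T2=13, J4=16 → choose Z5 (8).
From Z5: J4=9, T2=12, A6=17 → choose J4 (9).
From J4: T2=3, A6=25 → choose T2 (3).
From T2: A6=22 → choose A6 (22).
NN route DC → Y5 → Z5 → J4 → T2 → A6 → DC costs 73.
Optimal: DC → J4 → T2 → Z5 → Y5 → A6 → DC costs 67 (by enumerating all 60 distinct tours).
Excess = 73 − 67 = 6.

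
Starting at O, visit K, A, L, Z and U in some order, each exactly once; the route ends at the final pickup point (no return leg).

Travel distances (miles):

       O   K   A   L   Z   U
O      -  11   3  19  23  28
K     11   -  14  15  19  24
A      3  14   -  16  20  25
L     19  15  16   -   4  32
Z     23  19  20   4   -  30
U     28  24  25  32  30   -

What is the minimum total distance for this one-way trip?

There are 5! = 120 possible orderings.
O → K → A → L → Z → U: 11+14+16+4+30 = 75
O → K → A → L → U → Z: 11+14+16+32+30 = 103
O → K → A → Z → L → U: 11+14+20+4+32 = 81
O → K → A → Z → U → L: 11+14+20+30+32 = 107
O → K → A → U → L → Z: 11+14+25+32+4 = 86
O → K → A → U → Z → L: 11+14+25+30+4 = 84
O → K → L → A → Z → U: 11+15+16+20+30 = 92
O → K → L → A → U → Z: 11+15+16+25+30 = 97
O → K → L → Z → A → U: 11+15+4+20+25 = 75
O → K → L → Z → U → A: 11+15+4+30+25 = 85
O → K → L → U → A → Z: 11+15+32+25+20 = 103
O → K → L → U → Z → A: 11+15+32+30+20 = 108
O → K → Z → A → L → U: 11+19+20+16+32 = 98
O → K → Z → A → U → L: 11+19+20+25+32 = 107
… (106 more)
O → A → K → L → Z → U: 3+14+15+4+30 = 66  ← best
The minimum is 66.
One shortest path: O → A → K → L → Z → U.

Minimum one-way distance = 66 miles.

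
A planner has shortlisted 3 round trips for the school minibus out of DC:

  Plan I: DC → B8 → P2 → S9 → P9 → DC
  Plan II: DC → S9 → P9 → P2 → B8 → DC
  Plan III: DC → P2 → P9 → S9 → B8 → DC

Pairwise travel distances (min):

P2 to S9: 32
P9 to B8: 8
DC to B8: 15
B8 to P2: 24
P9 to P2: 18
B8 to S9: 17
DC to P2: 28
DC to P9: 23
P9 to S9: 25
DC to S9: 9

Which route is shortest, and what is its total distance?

Plan I: 15 + 24 + 32 + 25 + 23 = 119
Plan II: 9 + 25 + 18 + 24 + 15 = 91
Plan III: 28 + 18 + 25 + 17 + 15 = 103

Shortest is Plan II, total 91 min.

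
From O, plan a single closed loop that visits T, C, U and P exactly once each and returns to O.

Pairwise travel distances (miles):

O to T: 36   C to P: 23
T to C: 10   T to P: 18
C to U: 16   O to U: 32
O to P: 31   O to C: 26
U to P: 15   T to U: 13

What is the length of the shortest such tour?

With 4 stops there are 4!/2 = 12 distinct round trips (a route and its reverse cost the same).
O → T → C → U → P → O: 36+10+16+15+31 = 108
O → T → C → P → U → O: 36+10+23+15+32 = 116
O → T → U → C → P → O: 36+13+16+23+31 = 119
O → T → U → P → C → O: 36+13+15+23+26 = 113
O → T → P → C → U → O: 36+18+23+16+32 = 125
O → T → P → U → C → O: 36+18+15+16+26 = 111
O → C → T → U → P → O: 26+10+13+15+31 = 95
O → C → T → P → U → O: 26+10+18+15+32 = 101
O → C → U → T → P → O: 26+16+13+18+31 = 104
O → C → P → T → U → O: 26+23+18+13+32 = 112
O → U → T → C → P → O: 32+13+10+23+31 = 109
O → U → C → T → P → O: 32+16+10+18+31 = 107
The minimum is 95.
One optimal route: O → C → T → U → P → O (or its reverse).

95 miles — the shortest possible round trip.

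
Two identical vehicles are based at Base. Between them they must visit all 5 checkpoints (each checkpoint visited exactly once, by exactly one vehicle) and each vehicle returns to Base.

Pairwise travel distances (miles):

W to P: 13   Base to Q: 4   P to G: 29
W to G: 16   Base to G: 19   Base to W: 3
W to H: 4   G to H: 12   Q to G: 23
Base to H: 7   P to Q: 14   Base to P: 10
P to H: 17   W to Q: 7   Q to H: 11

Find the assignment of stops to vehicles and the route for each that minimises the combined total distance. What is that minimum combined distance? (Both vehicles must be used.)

66 miles — the smallest possible combined total.

Try each way of splitting the stops between the two vehicles (each non-empty) and, for each split, find the best tour for each vehicle:
  {W} + {P, Q, G, H}: 6 + 66 = 72
  {P} + {W, Q, G, H}: 20 + 46 = 66
  {W, P} + {Q, G, H}: 26 + 46 = 72
  {Q} + {W, P, G, H}: 8 + 58 = 66
  {W, Q} + {P, G, H}: 14 + 58 = 72
  {P, Q} + {W, G, H}: 28 + 38 = 66
  … (15 splits in total)
Best: vehicle 1 Base → P → Base = 20; vehicle 2 Base → W → G → H → Q → Base = 46; combined 66.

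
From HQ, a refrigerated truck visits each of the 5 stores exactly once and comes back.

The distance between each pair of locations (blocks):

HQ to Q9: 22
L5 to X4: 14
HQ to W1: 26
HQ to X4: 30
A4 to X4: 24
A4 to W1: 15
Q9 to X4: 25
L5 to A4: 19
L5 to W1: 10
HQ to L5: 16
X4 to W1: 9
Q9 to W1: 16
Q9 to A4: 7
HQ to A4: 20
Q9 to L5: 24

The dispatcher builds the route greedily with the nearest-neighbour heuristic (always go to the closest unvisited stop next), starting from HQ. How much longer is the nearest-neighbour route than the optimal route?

HQ: L5=16, A4=20, Q9=22, W1=26, X4=30 ⇒ L5
L5: W1=10, X4=14, A4=19, Q9=24 ⇒ W1
W1: X4=9, A4=15, Q9=16 ⇒ X4
X4: A4=24, Q9=25 ⇒ A4
A4: Q9=7 ⇒ Q9
NN route HQ → L5 → W1 → X4 → A4 → Q9 → HQ costs 88.
Optimal: HQ → L5 → X4 → W1 → Q9 → A4 → HQ costs 82 (by enumerating all 60 distinct tours).
Excess = 88 − 82 = 6.

The nearest-neighbour route is 6 blocks longer than optimal.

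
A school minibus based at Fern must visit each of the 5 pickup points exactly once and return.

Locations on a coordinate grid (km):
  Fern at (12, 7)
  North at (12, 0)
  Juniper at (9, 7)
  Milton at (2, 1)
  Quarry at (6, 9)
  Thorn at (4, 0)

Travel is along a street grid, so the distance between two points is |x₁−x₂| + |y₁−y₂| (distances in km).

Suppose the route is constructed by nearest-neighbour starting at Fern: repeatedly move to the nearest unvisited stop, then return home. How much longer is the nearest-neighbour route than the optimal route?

From Fern: Juniper=3, North=7, Quarry=8, Thorn=15, Milton=16 → choose Juniper (3).
From Juniper: Quarry=5, North=10, Thorn=12, Milton=13 → choose Quarry (5).
From Quarry: Thorn=11, Milton=12, North=15 → choose Thorn (11).
From Thorn: Milton=3, North=8 → choose Milton (3).
From Milton: North=11 → choose North (11).
NN route Fern → Juniper → Quarry → Thorn → Milton → North → Fern costs 40.
Optimal: Fern → North → Thorn → Milton → Quarry → Juniper → Fern costs 38 (by enumerating all 60 distinct tours).
Excess = 40 − 38 = 2.

The nearest-neighbour route is 2 km longer than optimal.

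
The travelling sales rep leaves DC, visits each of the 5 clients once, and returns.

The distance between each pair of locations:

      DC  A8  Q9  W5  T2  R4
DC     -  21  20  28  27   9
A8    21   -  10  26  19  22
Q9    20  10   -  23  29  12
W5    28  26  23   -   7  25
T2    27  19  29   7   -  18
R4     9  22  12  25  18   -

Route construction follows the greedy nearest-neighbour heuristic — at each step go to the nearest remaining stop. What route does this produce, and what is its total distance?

DC → [R4:9 / Q9:20 / A8:21 / T2:27 / W5:28] → R4 (9)
R4 → [Q9:12 / T2:18 / A8:22 / W5:25] → Q9 (12)
Q9 → [A8:10 / W5:23 / T2:29] → A8 (10)
A8 → [T2:19 / W5:26] → T2 (19)
T2 → [W5:7] → W5 (7)
Return W5→DC: 28.
Total = 9 + 12 + 10 + 19 + 7 + 28 = 85.

Nearest-neighbour total = 85; route DC → R4 → Q9 → A8 → T2 → W5 → DC.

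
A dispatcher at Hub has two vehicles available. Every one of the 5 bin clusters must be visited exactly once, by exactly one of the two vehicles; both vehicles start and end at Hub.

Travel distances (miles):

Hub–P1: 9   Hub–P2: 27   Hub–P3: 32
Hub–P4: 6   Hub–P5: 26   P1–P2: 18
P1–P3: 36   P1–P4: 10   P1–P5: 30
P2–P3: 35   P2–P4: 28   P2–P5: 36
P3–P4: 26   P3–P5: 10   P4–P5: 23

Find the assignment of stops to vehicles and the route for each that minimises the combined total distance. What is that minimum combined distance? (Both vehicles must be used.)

Check every non-empty split of the stops between the two vehicles; for each half take its own optimal tour:
  {P1} + {P2, P3, P4, P5}: 18 + 101 = 119
  {P2} + {P1, P3, P4, P5}: 54 + 81 = 135
  {P1, P2} + {P3, P4, P5}: 54 + 68 = 122
  {P3} + {P1, P2, P4, P5}: 64 + 92 = 156
  {P1, P3} + {P2, P4, P5}: 77 + 92 = 169
  {P2, P3} + {P1, P4, P5}: 94 + 68 = 162
  … (15 splits in total)
  {P4} + {P1, P2, P3, P5}: 12 + 98 = 110  ← best
Best: vehicle 1 Hub → P4 → Hub = 12; vehicle 2 Hub → P1 → P2 → P3 → P5 → Hub = 98; combined 110.

Minimum combined distance: 110 miles.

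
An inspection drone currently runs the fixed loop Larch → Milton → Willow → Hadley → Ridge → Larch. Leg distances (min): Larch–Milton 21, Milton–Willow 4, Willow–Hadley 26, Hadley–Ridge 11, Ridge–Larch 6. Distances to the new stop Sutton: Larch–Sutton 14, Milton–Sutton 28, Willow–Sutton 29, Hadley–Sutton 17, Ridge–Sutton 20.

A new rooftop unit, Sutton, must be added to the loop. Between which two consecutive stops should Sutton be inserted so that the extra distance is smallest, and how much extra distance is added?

Insertion cost between consecutive stops i–j is d(i,Sutton) + d(Sutton,j) − d(i,j):
  between Larch and Milton: 14 + 28 − 21 = 21
  between Milton and Willow: 28 + 29 − 4 = 53
  between Willow and Hadley: 29 + 17 − 26 = 20
  between Hadley and Ridge: 17 + 20 − 11 = 26
  between Ridge and Larch: 20 + 14 − 6 = 28
Cheapest insertion is between Willow and Hadley, adding 20.
New total = 68 + 20 = 88.

Adding 20 min by placing Sutton on the Willow–Hadley leg.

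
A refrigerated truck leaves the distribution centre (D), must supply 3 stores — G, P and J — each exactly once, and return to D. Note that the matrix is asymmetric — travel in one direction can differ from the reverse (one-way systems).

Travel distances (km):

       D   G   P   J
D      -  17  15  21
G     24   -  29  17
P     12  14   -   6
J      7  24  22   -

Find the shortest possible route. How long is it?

53 km — the shortest possible round trip.

D-G-P-J-D: 17+29+6+7 = 59
D-G-J-P-D: 17+17+22+12 = 68
D-P-G-J-D: 15+14+17+7 = 53
D-P-J-G-D: 15+6+24+24 = 69
D-J-G-P-D: 21+24+29+12 = 86
D-J-P-G-D: 21+22+14+24 = 81
The minimum is 53.
One optimal route: D → P → G → J → D.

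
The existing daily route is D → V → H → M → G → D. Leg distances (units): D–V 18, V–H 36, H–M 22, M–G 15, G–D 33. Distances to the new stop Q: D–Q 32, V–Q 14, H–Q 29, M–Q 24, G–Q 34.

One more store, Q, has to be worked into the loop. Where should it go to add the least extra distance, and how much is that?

Insertion cost between consecutive stops i–j is d(i,Q) + d(Q,j) − d(i,j):
  between D and V: 32 + 14 − 18 = 28
  between V and H: 14 + 29 − 36 = 7
  between H and M: 29 + 24 − 22 = 31
  between M and G: 24 + 34 − 15 = 43
  between G and D: 34 + 32 − 33 = 33
Cheapest insertion is between V and H, adding 7.
New total = 124 + 7 = 131.

+7 — insert Q between V and H.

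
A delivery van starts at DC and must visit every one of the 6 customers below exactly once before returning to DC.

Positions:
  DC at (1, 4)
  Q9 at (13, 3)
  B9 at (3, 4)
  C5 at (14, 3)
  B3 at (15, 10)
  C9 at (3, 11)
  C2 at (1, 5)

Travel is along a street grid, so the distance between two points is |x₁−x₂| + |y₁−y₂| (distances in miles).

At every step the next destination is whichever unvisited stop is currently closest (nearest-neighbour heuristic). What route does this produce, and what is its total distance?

At DC the remaining stops are C2 1, B9 2, C9 9, Q9 13, C5 14, B3 20; go to C2.
At C2 the remaining stops are B9 3, C9 8, Q9 14, C5 15, B3 19; go to B9.
At B9 the remaining stops are C9 7, Q9 11, C5 12, B3 18; go to C9.
At C9 the remaining stops are B3 13, Q9 18, C5 19; go to B3.
At B3 the remaining stops are C5 8, Q9 9; go to C5.
At C5 the remaining stops are Q9 1; go to Q9.
Return Q9→DC: 13.
Total = 1 + 3 + 7 + 13 + 8 + 1 + 13 = 46.

Nearest-neighbour total = 46 miles; route DC → C2 → B9 → C9 → B3 → C5 → Q9 → DC.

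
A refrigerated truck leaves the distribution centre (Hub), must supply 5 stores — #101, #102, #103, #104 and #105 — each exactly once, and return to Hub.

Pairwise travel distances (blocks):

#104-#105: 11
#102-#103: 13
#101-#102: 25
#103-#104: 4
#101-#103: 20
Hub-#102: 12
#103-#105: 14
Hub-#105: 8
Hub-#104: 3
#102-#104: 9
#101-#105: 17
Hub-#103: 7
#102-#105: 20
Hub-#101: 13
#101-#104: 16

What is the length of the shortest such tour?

Hub→#101→#102→#103→#104→#105→Hub: 13+25+13+4+11+8 = 74
Hub→#101→#102→#103→#105→#104→Hub: 13+25+13+14+11+3 = 79
Hub→#101→#102→#104→#103→#105→Hub: 13+25+9+4+14+8 = 73
Hub→#101→#102→#104→#105→#103→Hub: 13+25+9+11+14+7 = 79
Hub→#101→#102→#105→#103→#104→Hub: 13+25+20+14+4+3 = 79
Hub→#101→#102→#105→#104→#103→Hub: 13+25+20+11+4+7 = 80
Hub→#101→#103→#102→#104→#105→Hub: 13+20+13+9+11+8 = 74
Hub→#101→#103→#102→#105→#104→Hub: 13+20+13+20+11+3 = 80
Hub→#101→#103→#104→#102→#105→Hub: 13+20+4+9+20+8 = 74
Hub→#101→#103→#104→#105→#102→Hub: 13+20+4+11+20+12 = 80
Hub→#101→#103→#105→#102→#104→Hub: 13+20+14+20+9+3 = 79
Hub→#101→#103→#105→#104→#102→Hub: 13+20+14+11+9+12 = 79
Hub→#101→#104→#102→#103→#105→Hub: 13+16+9+13+14+8 = 73
Hub→#101→#104→#102→#105→#103→Hub: 13+16+9+20+14+7 = 79
… (46 more)
Hub→#101→#105→#103→#102→#104→Hub: 13+17+14+13+9+3 = 69  ← best
The minimum is 69.
One optimal route: Hub → #101 → #105 → #103 → #102 → #104 → Hub (or its reverse).

Shortest round trip = 69 blocks.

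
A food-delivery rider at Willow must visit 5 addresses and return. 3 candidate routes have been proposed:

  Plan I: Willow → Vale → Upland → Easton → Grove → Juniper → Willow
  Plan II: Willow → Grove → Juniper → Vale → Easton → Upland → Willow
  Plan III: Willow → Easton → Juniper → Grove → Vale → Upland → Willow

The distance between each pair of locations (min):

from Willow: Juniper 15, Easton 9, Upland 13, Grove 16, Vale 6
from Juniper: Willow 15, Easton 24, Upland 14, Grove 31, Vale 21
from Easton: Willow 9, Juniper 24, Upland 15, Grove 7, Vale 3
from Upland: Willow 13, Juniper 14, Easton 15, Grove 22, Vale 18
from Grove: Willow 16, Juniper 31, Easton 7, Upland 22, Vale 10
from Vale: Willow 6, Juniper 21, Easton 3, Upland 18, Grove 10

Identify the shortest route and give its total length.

92 min — Plan I is the shortest.

Plan I: 6 + 18 + 15 + 7 + 31 + 15 = 92
Plan II: 16 + 31 + 21 + 3 + 15 + 13 = 99
Plan III: 9 + 24 + 31 + 10 + 18 + 13 = 105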